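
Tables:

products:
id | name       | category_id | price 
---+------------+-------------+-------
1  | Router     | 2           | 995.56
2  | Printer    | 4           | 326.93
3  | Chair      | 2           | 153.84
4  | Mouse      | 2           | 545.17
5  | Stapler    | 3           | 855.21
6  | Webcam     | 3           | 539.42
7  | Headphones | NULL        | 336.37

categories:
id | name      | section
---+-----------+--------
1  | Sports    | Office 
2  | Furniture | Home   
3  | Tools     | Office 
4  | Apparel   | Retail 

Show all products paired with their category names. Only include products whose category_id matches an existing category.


INNER JOIN keeps only products rows whose category_id matches an id in categories. Walk through each product:
  - product 1 (Router): category_id=2 -> matches Furniture
  - product 2 (Printer): category_id=4 -> matches Apparel
  - product 3 (Chair): category_id=2 -> matches Furniture
  - product 4 (Mouse): category_id=2 -> matches Furniture
  - product 5 (Stapler): category_id=3 -> matches Tools
  - product 6 (Webcam): category_id=3 -> matches Tools
  - product 7 (Headphones): category_id=NULL, no match -> dropped
So 1 of 7 rows is dropped.

SQL:
SELECT a.name, b.name AS category
FROM products a
INNER JOIN categories b ON a.category_id = b.id

Result:
name    | category 
--------+----------
Router  | Furniture
Printer | Apparel  
Chair   | Furniture
Mouse   | Furniture
Stapler | Tools    
Webcam  | Tools    


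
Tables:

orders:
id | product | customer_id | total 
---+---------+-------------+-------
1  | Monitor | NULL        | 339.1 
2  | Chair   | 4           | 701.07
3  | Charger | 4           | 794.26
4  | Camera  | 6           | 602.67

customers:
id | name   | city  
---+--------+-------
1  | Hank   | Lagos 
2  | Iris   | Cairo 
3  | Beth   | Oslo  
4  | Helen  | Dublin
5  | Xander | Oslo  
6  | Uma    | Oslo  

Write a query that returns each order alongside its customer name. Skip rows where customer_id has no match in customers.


INNER JOIN keeps only orders rows whose customer_id matches an id in customers. Walk through each order:
  - order 1 (Monitor): customer_id=NULL, no match -> dropped
  - order 2 (Chair): customer_id=4 -> matches Helen
  - order 3 (Charger): customer_id=4 -> matches Helen
  - order 4 (Camera): customer_id=6 -> matches Uma
So 1 of 4 rows is dropped.

SQL:
SELECT a.product, b.name AS customer
FROM orders a
INNER JOIN customers b ON a.customer_id = b.id

Result:
product | customer
--------+---------
Chair   | Helen   
Charger | Helen   
Camera  | Uma     


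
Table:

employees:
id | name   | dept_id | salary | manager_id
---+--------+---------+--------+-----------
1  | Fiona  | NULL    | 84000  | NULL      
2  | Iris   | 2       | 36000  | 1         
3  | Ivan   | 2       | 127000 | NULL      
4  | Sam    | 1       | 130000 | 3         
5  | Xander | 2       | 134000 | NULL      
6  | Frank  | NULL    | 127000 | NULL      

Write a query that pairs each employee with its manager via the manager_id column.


This is a self-join: employees is joined to a second copy of itself, matching each row's manager_id to another row's id. Use LEFT JOIN so rows with manager_id=NULL are kept.
  - employee 1 (Fiona): manager_id=NULL -> NULL
  - employee 2 (Iris): manager_id=1 -> Fiona
  - employee 3 (Ivan): manager_id=NULL -> NULL
  - employee 4 (Sam): manager_id=3 -> Ivan
  - employee 5 (Xander): manager_id=NULL -> NULL
  - employee 6 (Frank): manager_id=NULL -> NULL

SQL:
SELECT a.name AS item, b.name AS manager
FROM employees a
LEFT JOIN employees b ON a.manager_id = b.id

Result:
item   | manager
-------+--------
Fiona  | NULL   
Iris   | Fiona  
Ivan   | NULL   
Sam    | Ivan   
Xander | NULL   
Frank  | NULL   


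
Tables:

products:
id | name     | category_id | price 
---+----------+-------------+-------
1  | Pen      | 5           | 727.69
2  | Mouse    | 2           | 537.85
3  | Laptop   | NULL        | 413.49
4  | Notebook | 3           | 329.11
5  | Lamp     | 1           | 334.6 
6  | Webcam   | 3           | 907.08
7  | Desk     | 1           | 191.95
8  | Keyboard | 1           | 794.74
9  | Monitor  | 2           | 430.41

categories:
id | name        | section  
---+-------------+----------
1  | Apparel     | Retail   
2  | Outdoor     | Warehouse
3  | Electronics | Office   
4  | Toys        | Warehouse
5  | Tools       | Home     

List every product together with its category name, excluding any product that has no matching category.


INNER JOIN keeps only products rows whose category_id matches an id in categories. Walk through each product:
  - product 1 (Pen): category_id=5 -> matches Tools
  - product 2 (Mouse): category_id=2 -> matches Outdoor
  - product 3 (Laptop): category_id=NULL, no match -> dropped
  - product 4 (Notebook): category_id=3 -> matches Electronics
  - product 5 (Lamp): category_id=1 -> matches Apparel
  - product 6 (Webcam): category_id=3 -> matches Electronics
  - product 7 (Desk): category_id=1 -> matches Apparel
  - product 8 (Keyboard): category_id=1 -> matches Apparel
  - product 9 (Monitor): category_id=2 -> matches Outdoor
So 1 of 9 rows is dropped.

SQL:
SELECT a.name, b.name AS category
FROM products a
INNER JOIN categories b ON a.category_id = b.id

Result:
name     | category   
---------+------------
Pen      | Tools      
Mouse    | Outdoor    
Notebook | Electronics
Lamp     | Apparel    
Webcam   | Electronics
Desk     | Apparel    
Keyboard | Apparel    
Monitor  | Outdoor    


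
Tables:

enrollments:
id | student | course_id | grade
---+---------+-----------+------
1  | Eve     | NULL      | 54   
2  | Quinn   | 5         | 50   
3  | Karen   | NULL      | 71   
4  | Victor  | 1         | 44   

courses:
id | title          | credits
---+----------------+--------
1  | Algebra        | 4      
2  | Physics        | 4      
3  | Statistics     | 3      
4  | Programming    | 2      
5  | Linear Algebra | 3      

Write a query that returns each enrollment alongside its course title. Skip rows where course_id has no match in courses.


INNER JOIN keeps only enrollments rows whose course_id matches an id in courses. Walk through each enrollment:
  - enrollment 1 (Eve): course_id=NULL, no match -> dropped
  - enrollment 2 (Quinn): course_id=5 -> matches Linear Algebra
  - enrollment 3 (Karen): course_id=NULL, no match -> dropped
  - enrollment 4 (Victor): course_id=1 -> matches Algebra
So 2 of 4 rows are dropped.

SQL:
SELECT a.student, b.title AS course
FROM enrollments a
INNER JOIN courses b ON a.course_id = b.id

Result:
student | course        
--------+---------------
Quinn   | Linear Algebra
Victor  | Algebra       


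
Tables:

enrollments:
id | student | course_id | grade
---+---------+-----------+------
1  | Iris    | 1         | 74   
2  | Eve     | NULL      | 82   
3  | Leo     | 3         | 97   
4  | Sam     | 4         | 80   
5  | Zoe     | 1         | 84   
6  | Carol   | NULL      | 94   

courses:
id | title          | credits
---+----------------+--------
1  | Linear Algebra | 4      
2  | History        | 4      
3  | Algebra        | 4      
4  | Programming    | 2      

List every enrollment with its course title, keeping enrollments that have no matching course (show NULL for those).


LEFT JOIN keeps every row from enrollments (the left table); where course_id has no match in courses, the course columns become NULL. Walk through each enrollment:
  - enrollment 1 (Iris): course_id=1 -> matches Linear Algebra
  - enrollment 2 (Eve): course_id=NULL, no match -> kept with NULL
  - enrollment 3 (Leo): course_id=3 -> matches Algebra
  - enrollment 4 (Sam): course_id=4 -> matches Programming
  - enrollment 5 (Zoe): course_id=1 -> matches Linear Algebra
  - enrollment 6 (Carol): course_id=NULL, no match -> kept with NULL
All 6 rows appear; 2 have NULL course.

SQL:
SELECT a.student, b.title AS course
FROM enrollments a
LEFT JOIN courses b ON a.course_id = b.id

Result:
student | course        
--------+---------------
Iris    | Linear Algebra
Eve     | NULL          
Leo     | Algebra       
Sam     | Programming   
Zoe     | Linear Algebra
Carol   | NULL          


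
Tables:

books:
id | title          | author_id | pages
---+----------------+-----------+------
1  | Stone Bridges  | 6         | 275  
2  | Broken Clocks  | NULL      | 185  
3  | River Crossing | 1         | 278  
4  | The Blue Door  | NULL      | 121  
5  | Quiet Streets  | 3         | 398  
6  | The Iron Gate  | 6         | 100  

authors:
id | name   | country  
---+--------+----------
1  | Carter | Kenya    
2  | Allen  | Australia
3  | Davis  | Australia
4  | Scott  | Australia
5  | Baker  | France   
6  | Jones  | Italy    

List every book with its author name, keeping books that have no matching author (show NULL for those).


LEFT JOIN keeps every row from books (the left table); where author_id has no match in authors, the author columns become NULL. Walk through each book:
  - book 1 (Stone Bridges): author_id=6 -> matches Jones
  - book 2 (Broken Clocks): author_id=NULL, no match -> kept with NULL
  - book 3 (River Crossing): author_id=1 -> matches Carter
  - book 4 (The Blue Door): author_id=NULL, no match -> kept with NULL
  - book 5 (Quiet Streets): author_id=3 -> matches Davis
  - book 6 (The Iron Gate): author_id=6 -> matches Jones
All 6 rows appear; 2 have NULL author.

SQL:
SELECT a.title, b.name AS author
FROM books a
LEFT JOIN authors b ON a.author_id = b.id

Result:
title          | author
---------------+-------
Stone Bridges  | Jones 
Broken Clocks  | NULL  
River Crossing | Carter
The Blue Door  | NULL  
Quiet Streets  | Davis 
The Iron Gate  | Jones 


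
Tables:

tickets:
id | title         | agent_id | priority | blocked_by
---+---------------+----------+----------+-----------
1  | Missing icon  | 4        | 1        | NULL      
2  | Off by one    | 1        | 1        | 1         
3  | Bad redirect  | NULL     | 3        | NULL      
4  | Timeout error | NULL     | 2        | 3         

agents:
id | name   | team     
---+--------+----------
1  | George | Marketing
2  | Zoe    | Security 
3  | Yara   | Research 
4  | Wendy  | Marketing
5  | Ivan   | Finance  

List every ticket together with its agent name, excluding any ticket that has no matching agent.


INNER JOIN keeps only tickets rows whose agent_id matches an id in agents. Walk through each ticket:
  - ticket 1 (Missing icon): agent_id=4 -> matches Wendy
  - ticket 2 (Off by one): agent_id=1 -> matches George
  - ticket 3 (Bad redirect): agent_id=NULL, no match -> dropped
  - ticket 4 (Timeout error): agent_id=NULL, no match -> dropped
So 2 of 4 rows are dropped.

SQL:
SELECT a.title, b.name AS agent
FROM tickets a
INNER JOIN agents b ON a.agent_id = b.id

Result:
title        | agent 
-------------+-------
Missing icon | Wendy 
Off by one   | George


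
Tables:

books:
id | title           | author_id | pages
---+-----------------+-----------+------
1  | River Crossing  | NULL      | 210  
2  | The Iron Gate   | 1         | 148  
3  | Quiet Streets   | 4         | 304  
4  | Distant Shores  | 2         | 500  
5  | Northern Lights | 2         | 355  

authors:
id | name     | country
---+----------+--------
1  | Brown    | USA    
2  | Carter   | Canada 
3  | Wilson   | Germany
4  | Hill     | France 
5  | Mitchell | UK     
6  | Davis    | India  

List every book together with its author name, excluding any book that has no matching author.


INNER JOIN keeps only books rows whose author_id matches an id in authors. Walk through each book:
  - book 1 (River Crossing): author_id=NULL, no match -> dropped
  - book 2 (The Iron Gate): author_id=1 -> matches Brown
  - book 3 (Quiet Streets): author_id=4 -> matches Hill
  - book 4 (Distant Shores): author_id=2 -> matches Carter
  - book 5 (Northern Lights): author_id=2 -> matches Carter
So 1 of 5 rows is dropped.

SQL:
SELECT a.title, b.name AS author
FROM books a
INNER JOIN authors b ON a.author_id = b.id

Result:
title           | author
----------------+-------
The Iron Gate   | Brown 
Quiet Streets   | Hill  
Distant Shores  | Carter
Northern Lights | Carter


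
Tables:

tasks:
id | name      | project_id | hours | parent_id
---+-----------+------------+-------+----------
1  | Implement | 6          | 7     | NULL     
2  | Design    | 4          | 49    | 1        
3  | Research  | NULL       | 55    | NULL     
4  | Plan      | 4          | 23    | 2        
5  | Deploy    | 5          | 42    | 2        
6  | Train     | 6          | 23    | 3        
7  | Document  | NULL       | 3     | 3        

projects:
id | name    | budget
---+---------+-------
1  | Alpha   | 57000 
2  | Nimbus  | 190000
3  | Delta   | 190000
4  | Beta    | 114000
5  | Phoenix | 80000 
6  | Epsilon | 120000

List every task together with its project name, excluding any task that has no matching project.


INNER JOIN keeps only tasks rows whose project_id matches an id in projects. Walk through each task:
  - task 1 (Implement): project_id=6 -> matches Epsilon
  - task 2 (Design): project_id=4 -> matches Beta
  - task 3 (Research): project_id=NULL, no match -> dropped
  - task 4 (Plan): project_id=4 -> matches Beta
  - task 5 (Deploy): project_id=5 -> matches Phoenix
  - task 6 (Train): project_id=6 -> matches Epsilon
  - task 7 (Document): project_id=NULL, no match -> dropped
So 2 of 7 rows are dropped.

SQL:
SELECT a.name, b.name AS project
FROM tasks a
INNER JOIN projects b ON a.project_id = b.id

Result:
name      | project
----------+--------
Implement | Epsilon
Design    | Beta   
Plan      | Beta   
Deploy    | Phoenix
Train     | Epsilon


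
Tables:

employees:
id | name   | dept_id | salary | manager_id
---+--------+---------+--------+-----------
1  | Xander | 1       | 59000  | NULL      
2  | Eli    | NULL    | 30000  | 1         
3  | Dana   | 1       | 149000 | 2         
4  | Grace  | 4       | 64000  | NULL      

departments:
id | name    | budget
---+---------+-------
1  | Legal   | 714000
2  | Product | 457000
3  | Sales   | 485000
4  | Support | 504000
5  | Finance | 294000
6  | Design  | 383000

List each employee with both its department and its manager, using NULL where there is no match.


Two LEFT JOINs from the same base table employees: one to departments via dept_id, one to employees itself via manager_id. Both are LEFT so every employee is preserved.
Match against departments:
  - employee 1 (Xander): dept_id=1 -> matches Legal
  - employee 2 (Eli): dept_id=NULL, no match -> kept with NULL
  - employee 3 (Dana): dept_id=1 -> matches Legal
  - employee 4 (Grace): dept_id=4 -> matches Support
Match against employees (self):
  - employee 1 (Xander): manager_id=NULL -> NULL
  - employee 2 (Eli): manager_id=1 -> Xander
  - employee 3 (Dana): manager_id=2 -> Eli
  - employee 4 (Grace): manager_id=NULL -> NULL

SQL:
SELECT a.name, b.name AS department, c.name AS manager
FROM employees a
LEFT JOIN departments b ON a.dept_id = b.id
LEFT JOIN employees c ON a.manager_id = c.id

Result:
name   | department | manager
-------+------------+--------
Xander | Legal      | NULL   
Eli    | NULL       | Xander 
Dana   | Legal      | Eli    
Grace  | Support    | NULL   


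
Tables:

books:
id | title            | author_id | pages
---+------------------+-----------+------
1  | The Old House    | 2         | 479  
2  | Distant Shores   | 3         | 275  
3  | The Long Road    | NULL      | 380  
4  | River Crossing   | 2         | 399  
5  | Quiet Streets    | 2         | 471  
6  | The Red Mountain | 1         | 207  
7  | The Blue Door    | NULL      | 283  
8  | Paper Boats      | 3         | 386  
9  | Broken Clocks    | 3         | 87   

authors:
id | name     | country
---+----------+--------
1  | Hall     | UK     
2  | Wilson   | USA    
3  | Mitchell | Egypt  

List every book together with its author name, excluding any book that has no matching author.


INNER JOIN keeps only books rows whose author_id matches an id in authors. Walk through each book:
  - book 1 (The Old House): author_id=2 -> matches Wilson
  - book 2 (Distant Shores): author_id=3 -> matches Mitchell
  - book 3 (The Long Road): author_id=NULL, no match -> dropped
  - book 4 (River Crossing): author_id=2 -> matches Wilson
  - book 5 (Quiet Streets): author_id=2 -> matches Wilson
  - book 6 (The Red Mountain): author_id=1 -> matches Hall
  - book 7 (The Blue Door): author_id=NULL, no match -> dropped
  - book 8 (Paper Boats): author_id=3 -> matches Mitchell
  - book 9 (Broken Clocks): author_id=3 -> matches Mitchell
So 2 of 9 rows are dropped.

SQL:
SELECT a.title, b.name AS author
FROM books a
INNER JOIN authors b ON a.author_id = b.id

Result:
title            | author  
-----------------+---------
The Old House    | Wilson  
Distant Shores   | Mitchell
River Crossing   | Wilson  
Quiet Streets    | Wilson  
The Red Mountain | Hall    
Paper Boats      | Mitchell
Broken Clocks    | Mitchell


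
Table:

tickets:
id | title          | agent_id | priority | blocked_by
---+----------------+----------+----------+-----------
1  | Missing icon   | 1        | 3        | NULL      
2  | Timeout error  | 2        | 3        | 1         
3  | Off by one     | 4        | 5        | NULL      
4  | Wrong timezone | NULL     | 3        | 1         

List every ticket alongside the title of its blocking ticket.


This is a self-join: tickets is joined to a second copy of itself, matching each row's blocked_by to another row's id. Use LEFT JOIN so rows with blocked_by=NULL are kept.
  - ticket 1 (Missing icon): blocked_by=NULL -> NULL
  - ticket 2 (Timeout error): blocked_by=1 -> Missing icon
  - ticket 3 (Off by one): blocked_by=NULL -> NULL
  - ticket 4 (Wrong timezone): blocked_by=1 -> Missing icon

SQL:
SELECT a.title AS item, b.title AS blocked_by
FROM tickets a
LEFT JOIN tickets b ON a.blocked_by = b.id

Result:
item           | blocked_by  
---------------+-------------
Missing icon   | NULL        
Timeout error  | Missing icon
Off by one     | NULL        
Wrong timezone | Missing icon


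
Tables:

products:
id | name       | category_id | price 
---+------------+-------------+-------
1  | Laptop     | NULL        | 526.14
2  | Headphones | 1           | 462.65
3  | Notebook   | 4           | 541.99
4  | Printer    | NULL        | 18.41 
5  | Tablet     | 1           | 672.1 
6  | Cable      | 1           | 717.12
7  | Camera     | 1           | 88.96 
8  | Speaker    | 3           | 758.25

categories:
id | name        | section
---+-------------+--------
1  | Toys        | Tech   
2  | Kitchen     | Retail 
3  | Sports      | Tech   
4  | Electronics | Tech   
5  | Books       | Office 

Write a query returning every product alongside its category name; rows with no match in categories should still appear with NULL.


LEFT JOIN keeps every row from products (the left table); where category_id has no match in categories, the category columns become NULL. Walk through each product:
  - product 1 (Laptop): category_id=NULL, no match -> kept with NULL
  - product 2 (Headphones): category_id=1 -> matches Toys
  - product 3 (Notebook): category_id=4 -> matches Electronics
  - product 4 (Printer): category_id=NULL, no match -> kept with NULL
  - product 5 (Tablet): category_id=1 -> matches Toys
  - product 6 (Cable): category_id=1 -> matches Toys
  - product 7 (Camera): category_id=1 -> matches Toys
  - product 8 (Speaker): category_id=3 -> matches Sports
All 8 rows appear; 2 have NULL category.

SQL:
SELECT a.name, b.name AS category
FROM products a
LEFT JOIN categories b ON a.category_id = b.id

Result:
name       | category   
-----------+------------
Laptop     | NULL       
Headphones | Toys       
Notebook   | Electronics
Printer    | NULL       
Tablet     | Toys       
Cable      | Toys       
Camera     | Toys       
Speaker    | Sports     


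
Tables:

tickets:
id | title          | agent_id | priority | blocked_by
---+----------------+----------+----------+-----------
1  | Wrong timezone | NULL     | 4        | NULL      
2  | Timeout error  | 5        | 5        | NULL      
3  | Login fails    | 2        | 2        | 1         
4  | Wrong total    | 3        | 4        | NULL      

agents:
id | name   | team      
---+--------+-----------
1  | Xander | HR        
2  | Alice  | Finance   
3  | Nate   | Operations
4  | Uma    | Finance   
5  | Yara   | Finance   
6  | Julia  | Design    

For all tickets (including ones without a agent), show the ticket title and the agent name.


LEFT JOIN keeps every row from tickets (the left table); where agent_id has no match in agents, the agent columns become NULL. Walk through each ticket:
  - ticket 1 (Wrong timezone): agent_id=NULL, no match -> kept with NULL
  - ticket 2 (Timeout error): agent_id=5 -> matches Yara
  - ticket 3 (Login fails): agent_id=2 -> matches Alice
  - ticket 4 (Wrong total): agent_id=3 -> matches Nate
All 4 rows appear; 1 has NULL agent.

SQL:
SELECT a.title, b.name AS agent
FROM tickets a
LEFT JOIN agents b ON a.agent_id = b.id

Result:
title          | agent
---------------+------
Wrong timezone | NULL 
Timeout error  | Yara 
Login fails    | Alice
Wrong total    | Nate 


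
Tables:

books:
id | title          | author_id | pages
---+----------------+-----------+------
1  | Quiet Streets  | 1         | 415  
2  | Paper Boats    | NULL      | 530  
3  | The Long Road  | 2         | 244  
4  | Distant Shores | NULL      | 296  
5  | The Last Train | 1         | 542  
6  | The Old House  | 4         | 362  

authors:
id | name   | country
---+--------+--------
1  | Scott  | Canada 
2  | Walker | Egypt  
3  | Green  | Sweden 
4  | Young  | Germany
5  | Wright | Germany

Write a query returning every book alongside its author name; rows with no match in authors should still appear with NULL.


LEFT JOIN keeps every row from books (the left table); where author_id has no match in authors, the author columns become NULL. Walk through each book:
  - book 1 (Quiet Streets): author_id=1 -> matches Scott
  - book 2 (Paper Boats): author_id=NULL, no match -> kept with NULL
  - book 3 (The Long Road): author_id=2 -> matches Walker
  - book 4 (Distant Shores): author_id=NULL, no match -> kept with NULL
  - book 5 (The Last Train): author_id=1 -> matches Scott
  - book 6 (The Old House): author_id=4 -> matches Young
All 6 rows appear; 2 have NULL author.

SQL:
SELECT a.title, b.name AS author
FROM books a
LEFT JOIN authors b ON a.author_id = b.id

Result:
title          | author
---------------+-------
Quiet Streets  | Scott 
Paper Boats    | NULL  
The Long Road  | Walker
Distant Shores | NULL  
The Last Train | Scott 
The Old House  | Young 


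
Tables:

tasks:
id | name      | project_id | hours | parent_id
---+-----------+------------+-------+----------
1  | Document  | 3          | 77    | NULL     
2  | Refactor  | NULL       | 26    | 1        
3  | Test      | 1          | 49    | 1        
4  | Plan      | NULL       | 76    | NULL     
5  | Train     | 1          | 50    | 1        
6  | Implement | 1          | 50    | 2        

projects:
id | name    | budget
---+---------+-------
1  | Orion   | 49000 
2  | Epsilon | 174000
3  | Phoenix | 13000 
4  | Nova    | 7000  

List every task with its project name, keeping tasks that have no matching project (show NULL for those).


LEFT JOIN keeps every row from tasks (the left table); where project_id has no match in projects, the project columns become NULL. Walk through each task:
  - task 1 (Document): project_id=3 -> matches Phoenix
  - task 2 (Refactor): project_id=NULL, no match -> kept with NULL
  - task 3 (Test): project_id=1 -> matches Orion
  - task 4 (Plan): project_id=NULL, no match -> kept with NULL
  - task 5 (Train): project_id=1 -> matches Orion
  - task 6 (Implement): project_id=1 -> matches Orion
All 6 rows appear; 2 have NULL project.

SQL:
SELECT a.name, b.name AS project
FROM tasks a
LEFT JOIN projects b ON a.project_id = b.id

Result:
name      | project
----------+--------
Document  | Phoenix
Refactor  | NULL   
Test      | Orion  
Plan      | NULL   
Train     | Orion  
Implement | Orion  


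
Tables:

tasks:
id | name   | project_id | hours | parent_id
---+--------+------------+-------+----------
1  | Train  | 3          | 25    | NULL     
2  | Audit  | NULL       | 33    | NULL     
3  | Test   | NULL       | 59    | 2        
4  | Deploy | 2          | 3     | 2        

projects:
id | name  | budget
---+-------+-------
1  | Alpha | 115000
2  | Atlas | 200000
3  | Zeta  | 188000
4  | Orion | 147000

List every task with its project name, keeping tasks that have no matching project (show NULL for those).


LEFT JOIN keeps every row from tasks (the left table); where project_id has no match in projects, the project columns become NULL. Walk through each task:
  - task 1 (Train): project_id=3 -> matches Zeta
  - task 2 (Audit): project_id=NULL, no match -> kept with NULL
  - task 3 (Test): project_id=NULL, no match -> kept with NULL
  - task 4 (Deploy): project_id=2 -> matches Atlas
All 4 rows appear; 2 have NULL project.

SQL:
SELECT a.name, b.name AS project
FROM tasks a
LEFT JOIN projects b ON a.project_id = b.id

Result:
name   | project
-------+--------
Train  | Zeta   
Audit  | NULL   
Test   | NULL   
Deploy | Atlas  


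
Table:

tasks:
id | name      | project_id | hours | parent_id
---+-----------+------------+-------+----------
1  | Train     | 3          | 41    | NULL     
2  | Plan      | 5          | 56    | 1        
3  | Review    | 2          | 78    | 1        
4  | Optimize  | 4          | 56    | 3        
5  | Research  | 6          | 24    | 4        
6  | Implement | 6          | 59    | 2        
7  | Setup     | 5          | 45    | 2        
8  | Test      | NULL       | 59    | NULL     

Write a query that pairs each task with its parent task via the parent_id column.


This is a self-join: tasks is joined to a second copy of itself, matching each row's parent_id to another row's id. Use LEFT JOIN so rows with parent_id=NULL are kept.
  - task 1 (Train): parent_id=NULL -> NULL
  - task 2 (Plan): parent_id=1 -> Train
  - task 3 (Review): parent_id=1 -> Train
  - task 4 (Optimize): parent_id=3 -> Review
  - task 5 (Research): parent_id=4 -> Optimize
  - task 6 (Implement): parent_id=2 -> Plan
  - task 7 (Setup): parent_id=2 -> Plan
  - task 8 (Test): parent_id=NULL -> NULL

SQL:
SELECT a.name AS item, b.name AS parent
FROM tasks a
LEFT JOIN tasks b ON a.parent_id = b.id

Result:
item      | parent  
----------+---------
Train     | NULL    
Plan      | Train   
Review    | Train   
Optimize  | Review  
Research  | Optimize
Implement | Plan    
Setup     | Plan    
Test      | NULL    


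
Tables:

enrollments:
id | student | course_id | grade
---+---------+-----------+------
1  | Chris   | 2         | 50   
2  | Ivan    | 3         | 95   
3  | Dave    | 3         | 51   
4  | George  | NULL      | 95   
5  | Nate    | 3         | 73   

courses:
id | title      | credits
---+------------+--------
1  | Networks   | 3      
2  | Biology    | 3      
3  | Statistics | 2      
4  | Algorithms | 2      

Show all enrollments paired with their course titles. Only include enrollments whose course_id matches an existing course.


INNER JOIN keeps only enrollments rows whose course_id matches an id in courses. Walk through each enrollment:
  - enrollment 1 (Chris): course_id=2 -> matches Biology
  - enrollment 2 (Ivan): course_id=3 -> matches Statistics
  - enrollment 3 (Dave): course_id=3 -> matches Statistics
  - enrollment 4 (George): course_id=NULL, no match -> dropped
  - enrollment 5 (Nate): course_id=3 -> matches Statistics
So 1 of 5 rows is dropped.

SQL:
SELECT a.student, b.title AS course
FROM enrollments a
INNER JOIN courses b ON a.course_id = b.id

Result:
student | course    
--------+-----------
Chris   | Biology   
Ivan    | Statistics
Dave    | Statistics
Nate    | Statistics


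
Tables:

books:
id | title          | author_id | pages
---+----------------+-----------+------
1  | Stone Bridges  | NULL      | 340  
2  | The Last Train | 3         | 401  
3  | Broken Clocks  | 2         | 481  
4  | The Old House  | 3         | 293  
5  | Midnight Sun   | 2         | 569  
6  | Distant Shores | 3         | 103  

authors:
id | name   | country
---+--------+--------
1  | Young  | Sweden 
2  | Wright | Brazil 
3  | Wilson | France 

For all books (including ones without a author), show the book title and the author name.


LEFT JOIN keeps every row from books (the left table); where author_id has no match in authors, the author columns become NULL. Walk through each book:
  - book 1 (Stone Bridges): author_id=NULL, no match -> kept with NULL
  - book 2 (The Last Train): author_id=3 -> matches Wilson
  - book 3 (Broken Clocks): author_id=2 -> matches Wright
  - book 4 (The Old House): author_id=3 -> matches Wilson
  - book 5 (Midnight Sun): author_id=2 -> matches Wright
  - book 6 (Distant Shores): author_id=3 -> matches Wilson
All 6 rows appear; 1 has NULL author.

SQL:
SELECT a.title, b.name AS author
FROM books a
LEFT JOIN authors b ON a.author_id = b.id

Result:
title          | author
---------------+-------
Stone Bridges  | NULL  
The Last Train | Wilson
Broken Clocks  | Wright
The Old House  | Wilson
Midnight Sun   | Wright
Distant Shores | Wilson


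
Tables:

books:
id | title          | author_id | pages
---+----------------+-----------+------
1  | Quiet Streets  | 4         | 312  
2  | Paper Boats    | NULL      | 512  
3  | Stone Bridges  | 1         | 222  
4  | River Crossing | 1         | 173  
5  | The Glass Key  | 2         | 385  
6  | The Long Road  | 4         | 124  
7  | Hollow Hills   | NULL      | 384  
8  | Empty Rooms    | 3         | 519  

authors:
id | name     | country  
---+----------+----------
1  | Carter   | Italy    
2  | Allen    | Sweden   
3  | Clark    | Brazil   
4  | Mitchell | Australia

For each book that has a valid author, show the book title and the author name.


INNER JOIN keeps only books rows whose author_id matches an id in authors. Walk through each book:
  - book 1 (Quiet Streets): author_id=4 -> matches Mitchell
  - book 2 (Paper Boats): author_id=NULL, no match -> dropped
  - book 3 (Stone Bridges): author_id=1 -> matches Carter
  - book 4 (River Crossing): author_id=1 -> matches Carter
  - book 5 (The Glass Key): author_id=2 -> matches Allen
  - book 6 (The Long Road): author_id=4 -> matches Mitchell
  - book 7 (Hollow Hills): author_id=NULL, no match -> dropped
  - book 8 (Empty Rooms): author_id=3 -> matches Clark
So 2 of 8 rows are dropped.

SQL:
SELECT a.title, b.name AS author
FROM books a
INNER JOIN authors b ON a.author_id = b.id

Result:
title          | author  
---------------+---------
Quiet Streets  | Mitchell
Stone Bridges  | Carter  
River Crossing | Carter  
The Glass Key  | Allen   
The Long Road  | Mitchell
Empty Rooms    | Clark   


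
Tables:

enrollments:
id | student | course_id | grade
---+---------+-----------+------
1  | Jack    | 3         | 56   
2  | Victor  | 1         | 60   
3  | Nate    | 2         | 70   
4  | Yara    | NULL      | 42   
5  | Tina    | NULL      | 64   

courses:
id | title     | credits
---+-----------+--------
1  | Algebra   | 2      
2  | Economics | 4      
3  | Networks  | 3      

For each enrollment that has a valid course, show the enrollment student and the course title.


INNER JOIN keeps only enrollments rows whose course_id matches an id in courses. Walk through each enrollment:
  - enrollment 1 (Jack): course_id=3 -> matches Networks
  - enrollment 2 (Victor): course_id=1 -> matches Algebra
  - enrollment 3 (Nate): course_id=2 -> matches Economics
  - enrollment 4 (Yara): course_id=NULL, no match -> dropped
  - enrollment 5 (Tina): course_id=NULL, no match -> dropped
So 2 of 5 rows are dropped.

SQL:
SELECT a.student, b.title AS course
FROM enrollments a
INNER JOIN courses b ON a.course_id = b.id

Result:
student | course   
--------+----------
Jack    | Networks 
Victor  | Algebra  
Nate    | Economics


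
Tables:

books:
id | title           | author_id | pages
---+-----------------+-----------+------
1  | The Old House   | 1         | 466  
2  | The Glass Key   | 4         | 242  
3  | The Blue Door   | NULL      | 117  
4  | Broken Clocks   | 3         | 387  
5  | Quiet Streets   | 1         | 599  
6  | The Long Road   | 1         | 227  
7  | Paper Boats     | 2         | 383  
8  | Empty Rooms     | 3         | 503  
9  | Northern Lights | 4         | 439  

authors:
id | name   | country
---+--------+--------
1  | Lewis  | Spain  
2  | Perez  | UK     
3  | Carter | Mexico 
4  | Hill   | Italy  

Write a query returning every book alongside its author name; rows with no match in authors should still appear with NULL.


LEFT JOIN keeps every row from books (the left table); where author_id has no match in authors, the author columns become NULL. Walk through each book:
  - book 1 (The Old House): author_id=1 -> matches Lewis
  - book 2 (The Glass Key): author_id=4 -> matches Hill
  - book 3 (The Blue Door): author_id=NULL, no match -> kept with NULL
  - book 4 (Broken Clocks): author_id=3 -> matches Carter
  - book 5 (Quiet Streets): author_id=1 -> matches Lewis
  - book 6 (The Long Road): author_id=1 -> matches Lewis
  - book 7 (Paper Boats): author_id=2 -> matches Perez
  - book 8 (Empty Rooms): author_id=3 -> matches Carter
  - book 9 (Northern Lights): author_id=4 -> matches Hill
All 9 rows appear; 1 has NULL author.

SQL:
SELECT a.title, b.name AS author
FROM books a
LEFT JOIN authors b ON a.author_id = b.id

Result:
title           | author
----------------+-------
The Old House   | Lewis 
The Glass Key   | Hill  
The Blue Door   | NULL  
Broken Clocks   | Carter
Quiet Streets   | Lewis 
The Long Road   | Lewis 
Paper Boats     | Perez 
Empty Rooms     | Carter
Northern Lights | Hill  


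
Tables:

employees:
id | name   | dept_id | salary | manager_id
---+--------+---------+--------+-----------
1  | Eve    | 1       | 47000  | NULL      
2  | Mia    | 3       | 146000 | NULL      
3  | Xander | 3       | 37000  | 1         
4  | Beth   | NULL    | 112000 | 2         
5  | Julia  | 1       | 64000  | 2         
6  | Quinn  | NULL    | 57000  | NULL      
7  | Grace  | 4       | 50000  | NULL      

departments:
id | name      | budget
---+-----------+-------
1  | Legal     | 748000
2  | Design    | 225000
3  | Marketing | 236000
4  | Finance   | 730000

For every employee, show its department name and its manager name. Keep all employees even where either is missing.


Two LEFT JOINs from the same base table employees: one to departments via dept_id, one to employees itself via manager_id. Both are LEFT so every employee is preserved.
Match against departments:
  - employee 1 (Eve): dept_id=1 -> matches Legal
  - employee 2 (Mia): dept_id=3 -> matches Marketing
  - employee 3 (Xander): dept_id=3 -> matches Marketing
  - employee 4 (Beth): dept_id=NULL, no match -> kept with NULL
  - employee 5 (Julia): dept_id=1 -> matches Legal
  - employee 6 (Quinn): dept_id=NULL, no match -> kept with NULL
  - employee 7 (Grace): dept_id=4 -> matches Finance
Match against employees (self):
  - employee 1 (Eve): manager_id=NULL -> NULL
  - employee 2 (Mia): manager_id=NULL -> NULL
  - employee 3 (Xander): manager_id=1 -> Eve
  - employee 4 (Beth): manager_id=2 -> Mia
  - employee 5 (Julia): manager_id=2 -> Mia
  - employee 6 (Quinn): manager_id=NULL -> NULL
  - employee 7 (Grace): manager_id=NULL -> NULL

SQL:
SELECT a.name, b.name AS department, c.name AS manager
FROM employees a
LEFT JOIN departments b ON a.dept_id = b.id
LEFT JOIN employees c ON a.manager_id = c.id

Result:
name   | department | manager
-------+------------+--------
Eve    | Legal      | NULL   
Mia    | Marketing  | NULL   
Xander | Marketing  | Eve    
Beth   | NULL       | Mia    
Julia  | Legal      | Mia    
Quinn  | NULL       | NULL   
Grace  | Finance    | NULL   


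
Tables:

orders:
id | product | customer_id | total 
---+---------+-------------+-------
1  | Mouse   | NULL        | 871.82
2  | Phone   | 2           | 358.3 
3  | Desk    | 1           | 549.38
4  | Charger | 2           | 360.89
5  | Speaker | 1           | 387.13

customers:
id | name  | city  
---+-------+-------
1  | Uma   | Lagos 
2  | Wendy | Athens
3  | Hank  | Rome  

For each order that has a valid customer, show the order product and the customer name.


INNER JOIN keeps only orders rows whose customer_id matches an id in customers. Walk through each order:
  - order 1 (Mouse): customer_id=NULL, no match -> dropped
  - order 2 (Phone): customer_id=2 -> matches Wendy
  - order 3 (Desk): customer_id=1 -> matches Uma
  - order 4 (Charger): customer_id=2 -> matches Wendy
  - order 5 (Speaker): customer_id=1 -> matches Uma
So 1 of 5 rows is dropped.

SQL:
SELECT a.product, b.name AS customer
FROM orders a
INNER JOIN customers b ON a.customer_id = b.id

Result:
product | customer
--------+---------
Phone   | Wendy   
Desk    | Uma     
Charger | Wendy   
Speaker | Uma     


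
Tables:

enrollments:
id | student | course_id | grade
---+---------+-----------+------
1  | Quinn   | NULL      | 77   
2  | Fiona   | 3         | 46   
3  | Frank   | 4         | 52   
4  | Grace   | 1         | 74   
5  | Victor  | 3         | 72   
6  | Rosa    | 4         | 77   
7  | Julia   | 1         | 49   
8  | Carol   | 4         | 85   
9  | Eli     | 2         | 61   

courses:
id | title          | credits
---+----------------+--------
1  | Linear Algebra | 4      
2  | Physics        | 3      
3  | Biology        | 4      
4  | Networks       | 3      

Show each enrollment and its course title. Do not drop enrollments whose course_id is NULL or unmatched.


LEFT JOIN keeps every row from enrollments (the left table); where course_id has no match in courses, the course columns become NULL. Walk through each enrollment:
  - enrollment 1 (Quinn): course_id=NULL, no match -> kept with NULL
  - enrollment 2 (Fiona): course_id=3 -> matches Biology
  - enrollment 3 (Frank): course_id=4 -> matches Networks
  - enrollment 4 (Grace): course_id=1 -> matches Linear Algebra
  - enrollment 5 (Victor): course_id=3 -> matches Biology
  - enrollment 6 (Rosa): course_id=4 -> matches Networks
  - enrollment 7 (Julia): course_id=1 -> matches Linear Algebra
  - enrollment 8 (Carol): course_id=4 -> matches Networks
  - enrollment 9 (Eli): course_id=2 -> matches Physics
All 9 rows appear; 1 has NULL course.

SQL:
SELECT a.student, b.title AS course
FROM enrollments a
LEFT JOIN courses b ON a.course_id = b.id

Result:
student | course        
--------+---------------
Quinn   | NULL          
Fiona   | Biology       
Frank   | Networks      
Grace   | Linear Algebra
Victor  | Biology       
Rosa    | Networks      
Julia   | Linear Algebra
Carol   | Networks      
Eli     | Physics       


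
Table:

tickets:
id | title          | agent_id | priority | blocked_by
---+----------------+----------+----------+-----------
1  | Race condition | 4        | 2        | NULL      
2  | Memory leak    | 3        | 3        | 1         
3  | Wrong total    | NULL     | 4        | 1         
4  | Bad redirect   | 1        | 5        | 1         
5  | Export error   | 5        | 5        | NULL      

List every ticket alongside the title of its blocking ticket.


This is a self-join: tickets is joined to a second copy of itself, matching each row's blocked_by to another row's id. Use LEFT JOIN so rows with blocked_by=NULL are kept.
  - ticket 1 (Race condition): blocked_by=NULL -> NULL
  - ticket 2 (Memory leak): blocked_by=1 -> Race condition
  - ticket 3 (Wrong total): blocked_by=1 -> Race condition
  - ticket 4 (Bad redirect): blocked_by=1 -> Race condition
  - ticket 5 (Export error): blocked_by=NULL -> NULL

SQL:
SELECT a.title AS item, b.title AS blocked_by
FROM tickets a
LEFT JOIN tickets b ON a.blocked_by = b.id

Result:
item           | blocked_by    
---------------+---------------
Race condition | NULL          
Memory leak    | Race condition
Wrong total    | Race condition
Bad redirect   | Race condition
Export error   | NULL          


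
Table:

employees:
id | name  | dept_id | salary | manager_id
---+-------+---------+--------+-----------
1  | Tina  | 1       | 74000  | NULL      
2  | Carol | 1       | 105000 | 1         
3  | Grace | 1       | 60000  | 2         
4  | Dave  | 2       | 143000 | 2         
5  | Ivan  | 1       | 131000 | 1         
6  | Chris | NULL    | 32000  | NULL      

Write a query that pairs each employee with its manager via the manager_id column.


This is a self-join: employees is joined to a second copy of itself, matching each row's manager_id to another row's id. Use LEFT JOIN so rows with manager_id=NULL are kept.
  - employee 1 (Tina): manager_id=NULL -> NULL
  - employee 2 (Carol): manager_id=1 -> Tina
  - employee 3 (Grace): manager_id=2 -> Carol
  - employee 4 (Dave): manager_id=2 -> Carol
  - employee 5 (Ivan): manager_id=1 -> Tina
  - employee 6 (Chris): manager_id=NULL -> NULL

SQL:
SELECT a.name AS item, b.name AS manager
FROM employees a
LEFT JOIN employees b ON a.manager_id = b.id

Result:
item  | manager
------+--------
Tina  | NULL   
Carol | Tina   
Grace | Carol  
Dave  | Carol  
Ivan  | Tina   
Chris | NULL   
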